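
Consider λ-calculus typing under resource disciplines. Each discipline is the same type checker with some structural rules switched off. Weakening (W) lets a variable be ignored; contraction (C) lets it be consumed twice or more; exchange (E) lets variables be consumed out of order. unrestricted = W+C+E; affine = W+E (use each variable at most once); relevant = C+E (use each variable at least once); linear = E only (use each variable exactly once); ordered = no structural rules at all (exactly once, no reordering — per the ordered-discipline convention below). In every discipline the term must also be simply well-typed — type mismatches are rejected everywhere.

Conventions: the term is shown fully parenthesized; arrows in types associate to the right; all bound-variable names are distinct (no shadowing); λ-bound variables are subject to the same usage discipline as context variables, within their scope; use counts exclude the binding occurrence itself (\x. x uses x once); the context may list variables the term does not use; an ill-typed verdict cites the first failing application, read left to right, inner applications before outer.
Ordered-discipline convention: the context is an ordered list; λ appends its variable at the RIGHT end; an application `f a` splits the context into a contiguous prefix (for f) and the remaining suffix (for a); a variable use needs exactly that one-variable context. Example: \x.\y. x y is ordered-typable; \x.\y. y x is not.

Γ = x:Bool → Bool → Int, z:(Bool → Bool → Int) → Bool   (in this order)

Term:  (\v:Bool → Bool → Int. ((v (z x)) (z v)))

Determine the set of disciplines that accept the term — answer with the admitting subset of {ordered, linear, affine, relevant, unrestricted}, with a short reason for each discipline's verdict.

admitted in: relevant, unrestricted
variable uses: x: 1; z: 2; v (λ-bound): 2
use order (left to right): v, z, x, z, v
typing: well-typed at (Bool → Bool → Int) → Int
ordered: ✗ — repeated use of z ×2, v ×2
linear: ✗ — repeated use of z ×2, v ×2
affine: ✗ — repeated use of z ×2, v ×2
relevant: ✓ — at least one use each (x, z, v)
unrestricted: ✓ — typability at (Bool → Bool → Int) → Int is all that's needed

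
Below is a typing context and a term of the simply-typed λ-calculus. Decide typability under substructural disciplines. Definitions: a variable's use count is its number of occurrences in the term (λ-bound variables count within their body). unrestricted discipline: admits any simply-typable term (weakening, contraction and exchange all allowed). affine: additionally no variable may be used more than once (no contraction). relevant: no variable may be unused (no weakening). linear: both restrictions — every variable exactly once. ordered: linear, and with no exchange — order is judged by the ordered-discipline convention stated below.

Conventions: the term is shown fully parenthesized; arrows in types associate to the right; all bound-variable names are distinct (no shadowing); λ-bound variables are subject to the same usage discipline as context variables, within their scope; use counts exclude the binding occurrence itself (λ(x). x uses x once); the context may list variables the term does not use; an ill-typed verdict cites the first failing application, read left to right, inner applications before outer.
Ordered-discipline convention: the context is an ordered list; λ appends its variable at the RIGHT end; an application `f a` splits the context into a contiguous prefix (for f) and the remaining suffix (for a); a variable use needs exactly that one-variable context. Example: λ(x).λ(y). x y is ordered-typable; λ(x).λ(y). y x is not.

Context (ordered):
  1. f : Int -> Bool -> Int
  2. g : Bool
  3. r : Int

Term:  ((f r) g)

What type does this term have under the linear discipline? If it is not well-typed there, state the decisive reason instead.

term : Int
counts: f ×1, g ×1, r ×1
left-to-right use order: f, r, g
typing: well-typed at Int
across the five disciplines: ordered ✗ · linear ✓ · affine ✓ · relevant ✓ · unrestricted ✓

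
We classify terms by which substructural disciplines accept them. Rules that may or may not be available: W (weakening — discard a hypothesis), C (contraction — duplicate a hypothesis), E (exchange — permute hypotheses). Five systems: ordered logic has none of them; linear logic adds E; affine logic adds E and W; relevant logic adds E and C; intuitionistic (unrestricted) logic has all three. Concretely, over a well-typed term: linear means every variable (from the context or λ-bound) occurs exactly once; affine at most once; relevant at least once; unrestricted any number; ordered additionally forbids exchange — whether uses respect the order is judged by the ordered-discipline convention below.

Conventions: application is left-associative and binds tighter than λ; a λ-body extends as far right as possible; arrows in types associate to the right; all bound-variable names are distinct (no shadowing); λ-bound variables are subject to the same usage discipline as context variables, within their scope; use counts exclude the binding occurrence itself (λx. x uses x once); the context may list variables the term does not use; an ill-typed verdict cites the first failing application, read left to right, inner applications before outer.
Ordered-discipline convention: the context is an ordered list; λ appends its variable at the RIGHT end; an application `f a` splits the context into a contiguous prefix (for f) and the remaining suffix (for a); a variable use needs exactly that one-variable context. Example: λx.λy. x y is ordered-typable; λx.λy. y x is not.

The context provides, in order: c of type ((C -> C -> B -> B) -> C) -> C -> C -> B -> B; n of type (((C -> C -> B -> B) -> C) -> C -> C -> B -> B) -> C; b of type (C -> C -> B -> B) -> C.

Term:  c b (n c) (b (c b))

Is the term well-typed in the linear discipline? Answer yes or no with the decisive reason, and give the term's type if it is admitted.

no — repeated use of c ×3, b ×3
usage: c=3; n=1; b=3
uses in reading order: c, b, n, c, b, c, b
typing: ✓ — B -> B
summary: ordered ✗; linear ✗; affine ✗; relevant ✓; unrestricted ✓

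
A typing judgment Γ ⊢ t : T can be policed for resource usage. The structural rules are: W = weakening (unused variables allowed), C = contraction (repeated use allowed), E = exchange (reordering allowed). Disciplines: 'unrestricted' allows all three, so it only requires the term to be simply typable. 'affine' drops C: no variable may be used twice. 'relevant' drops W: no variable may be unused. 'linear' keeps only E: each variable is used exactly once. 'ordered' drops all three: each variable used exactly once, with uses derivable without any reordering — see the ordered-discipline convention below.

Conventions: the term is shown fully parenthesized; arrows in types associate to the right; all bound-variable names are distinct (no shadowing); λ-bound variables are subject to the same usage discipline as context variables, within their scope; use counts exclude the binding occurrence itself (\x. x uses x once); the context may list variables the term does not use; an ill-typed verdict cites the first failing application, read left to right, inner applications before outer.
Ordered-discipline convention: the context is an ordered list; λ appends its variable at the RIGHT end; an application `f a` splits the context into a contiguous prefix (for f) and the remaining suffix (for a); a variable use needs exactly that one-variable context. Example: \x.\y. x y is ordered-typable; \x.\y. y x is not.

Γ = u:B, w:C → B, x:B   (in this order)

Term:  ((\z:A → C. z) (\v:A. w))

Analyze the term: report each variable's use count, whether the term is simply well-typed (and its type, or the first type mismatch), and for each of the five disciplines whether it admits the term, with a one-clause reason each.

usage: u: 0, w: 1, x: 0, z [bound]: 1, v [bound]: 0
use order (left to right): z, w
typing: ill-typed: an argument A → C → B mismatches the expected A → C
ordered: ✗ — the type mismatch rejects it
linear: ✗ — not simply typable
affine: ✗ — fails simple typing
relevant: ✗ — a type mismatch blocks all five
unrestricted: ✗ — the type mismatch rejects it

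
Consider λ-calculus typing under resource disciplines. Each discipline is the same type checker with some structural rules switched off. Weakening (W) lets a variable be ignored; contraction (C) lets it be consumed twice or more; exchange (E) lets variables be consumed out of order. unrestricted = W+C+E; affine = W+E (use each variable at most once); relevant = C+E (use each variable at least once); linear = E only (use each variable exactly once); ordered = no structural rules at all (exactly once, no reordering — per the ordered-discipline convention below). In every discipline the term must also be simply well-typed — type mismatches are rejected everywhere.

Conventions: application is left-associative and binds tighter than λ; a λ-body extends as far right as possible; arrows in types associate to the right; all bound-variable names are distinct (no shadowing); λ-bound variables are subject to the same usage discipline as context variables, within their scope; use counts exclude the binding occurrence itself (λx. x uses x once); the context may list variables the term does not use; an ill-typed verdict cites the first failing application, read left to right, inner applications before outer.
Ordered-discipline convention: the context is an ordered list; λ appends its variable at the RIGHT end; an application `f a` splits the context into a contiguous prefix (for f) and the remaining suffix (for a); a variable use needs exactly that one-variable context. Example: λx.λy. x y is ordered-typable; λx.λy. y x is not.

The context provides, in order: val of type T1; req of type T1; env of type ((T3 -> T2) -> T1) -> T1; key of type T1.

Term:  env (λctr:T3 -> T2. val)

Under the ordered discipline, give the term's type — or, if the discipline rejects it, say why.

not well-typed under ordered — req, key, ctr left unused
usage: val ×1, req ×0, env ×1, key ×0, ctr (bound) ×0
order of uses: env, val
typing: well-typed at T1
all disciplines: ordered ✗; linear ✗; affine ✓; relevant ✗; unrestricted ✓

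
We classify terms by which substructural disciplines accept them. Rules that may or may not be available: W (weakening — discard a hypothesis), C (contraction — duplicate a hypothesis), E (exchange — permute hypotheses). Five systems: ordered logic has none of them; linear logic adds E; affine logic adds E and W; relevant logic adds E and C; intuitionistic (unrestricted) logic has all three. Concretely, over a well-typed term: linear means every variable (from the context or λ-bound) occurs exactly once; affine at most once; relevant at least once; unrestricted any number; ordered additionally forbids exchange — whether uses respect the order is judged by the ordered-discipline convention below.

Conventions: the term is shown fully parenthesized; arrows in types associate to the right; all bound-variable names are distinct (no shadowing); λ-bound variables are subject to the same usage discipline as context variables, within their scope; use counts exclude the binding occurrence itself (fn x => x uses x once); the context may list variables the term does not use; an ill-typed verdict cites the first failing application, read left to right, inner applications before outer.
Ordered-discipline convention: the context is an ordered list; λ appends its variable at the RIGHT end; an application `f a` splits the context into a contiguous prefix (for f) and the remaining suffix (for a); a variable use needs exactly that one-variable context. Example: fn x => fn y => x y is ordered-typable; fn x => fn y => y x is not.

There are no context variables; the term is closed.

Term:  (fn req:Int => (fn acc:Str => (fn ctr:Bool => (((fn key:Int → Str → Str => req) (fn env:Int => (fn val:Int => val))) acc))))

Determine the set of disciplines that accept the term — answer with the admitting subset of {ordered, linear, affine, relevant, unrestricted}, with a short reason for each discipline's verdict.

admitted by: none
use counts: req [bound]: 1×, acc [bound]: 1×, ctr [bound]: 0×, key [bound]: 0×, env [bound]: 0×, val [bound]: 1×
use order (left to right): req, val, acc
typing: ill-typed: an application expects Int → Str → Str but receives Int → Int → Int
ordered: ✗, the type mismatch rejects it
linear: ✗, not simply typable
affine: ✗, fails simple typing
relevant: ✗, a type mismatch blocks all five
unrestricted: ✗, the type mismatch rejects it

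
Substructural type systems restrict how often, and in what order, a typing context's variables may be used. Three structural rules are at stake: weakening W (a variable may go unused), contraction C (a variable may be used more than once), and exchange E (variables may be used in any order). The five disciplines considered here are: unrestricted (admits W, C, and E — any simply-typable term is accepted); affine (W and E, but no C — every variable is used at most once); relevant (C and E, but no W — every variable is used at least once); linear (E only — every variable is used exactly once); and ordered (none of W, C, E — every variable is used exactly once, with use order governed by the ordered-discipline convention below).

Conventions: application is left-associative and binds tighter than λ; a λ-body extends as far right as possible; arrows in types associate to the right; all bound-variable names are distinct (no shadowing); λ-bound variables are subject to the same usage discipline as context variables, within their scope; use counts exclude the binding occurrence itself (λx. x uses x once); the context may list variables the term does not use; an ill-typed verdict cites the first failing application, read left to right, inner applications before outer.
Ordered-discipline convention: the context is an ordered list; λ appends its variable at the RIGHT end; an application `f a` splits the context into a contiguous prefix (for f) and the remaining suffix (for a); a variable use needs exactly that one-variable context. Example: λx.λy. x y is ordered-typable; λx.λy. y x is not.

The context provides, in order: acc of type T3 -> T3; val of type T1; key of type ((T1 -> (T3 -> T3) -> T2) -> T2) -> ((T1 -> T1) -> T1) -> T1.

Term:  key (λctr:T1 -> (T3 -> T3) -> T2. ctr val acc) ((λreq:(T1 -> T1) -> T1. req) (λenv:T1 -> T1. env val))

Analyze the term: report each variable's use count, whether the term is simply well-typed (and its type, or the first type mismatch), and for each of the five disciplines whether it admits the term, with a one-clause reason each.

counts: acc: 1×; val: 2×; key: 1×; ctr (λ-bound): 1×; req (λ-bound): 1×; env (λ-bound): 1×
use order (left to right): key, ctr, val, acc, req, env, val
typing: well-typed at T1
ordered: ✗, repeated use of val ×2
linear: ✗, repeated use of val ×2
affine: ✗, repeated use of val ×2
relevant: ✓, none of acc, val, key, ctr, req, env goes unused
unrestricted: ✓, well-typed at T1; no restrictions here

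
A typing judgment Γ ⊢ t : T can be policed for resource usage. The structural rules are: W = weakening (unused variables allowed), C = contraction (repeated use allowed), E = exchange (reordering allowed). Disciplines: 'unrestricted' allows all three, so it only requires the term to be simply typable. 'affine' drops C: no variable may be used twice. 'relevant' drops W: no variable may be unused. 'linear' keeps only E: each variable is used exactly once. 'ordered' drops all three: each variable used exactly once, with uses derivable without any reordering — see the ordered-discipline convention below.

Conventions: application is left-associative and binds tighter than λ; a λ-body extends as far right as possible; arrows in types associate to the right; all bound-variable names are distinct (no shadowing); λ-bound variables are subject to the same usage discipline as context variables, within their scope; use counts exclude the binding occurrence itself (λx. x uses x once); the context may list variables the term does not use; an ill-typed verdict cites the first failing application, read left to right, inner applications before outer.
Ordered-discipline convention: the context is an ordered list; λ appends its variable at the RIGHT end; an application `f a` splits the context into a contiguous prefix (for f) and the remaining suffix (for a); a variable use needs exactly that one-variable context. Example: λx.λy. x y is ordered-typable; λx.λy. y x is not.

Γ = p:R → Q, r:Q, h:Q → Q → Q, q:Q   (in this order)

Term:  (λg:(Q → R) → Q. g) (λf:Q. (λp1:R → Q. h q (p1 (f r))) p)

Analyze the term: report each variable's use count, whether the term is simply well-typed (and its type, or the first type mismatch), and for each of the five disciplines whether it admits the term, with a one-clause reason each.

variable uses: p ×1; r ×1; h ×1; q ×1; g (λ-bound) ×1; f (λ-bound) ×1; p1 (λ-bound) ×1
order of uses: g, h, q, p1, f, r, p
typing: ill-typed: non-function type Q applied to an argument
ordered ✗ (fails simple typing)
linear ✗ (a type mismatch blocks all five)
affine ✗ (the type mismatch rejects it)
relevant ✗ (not simply typable)
unrestricted ✗ (fails simple typing)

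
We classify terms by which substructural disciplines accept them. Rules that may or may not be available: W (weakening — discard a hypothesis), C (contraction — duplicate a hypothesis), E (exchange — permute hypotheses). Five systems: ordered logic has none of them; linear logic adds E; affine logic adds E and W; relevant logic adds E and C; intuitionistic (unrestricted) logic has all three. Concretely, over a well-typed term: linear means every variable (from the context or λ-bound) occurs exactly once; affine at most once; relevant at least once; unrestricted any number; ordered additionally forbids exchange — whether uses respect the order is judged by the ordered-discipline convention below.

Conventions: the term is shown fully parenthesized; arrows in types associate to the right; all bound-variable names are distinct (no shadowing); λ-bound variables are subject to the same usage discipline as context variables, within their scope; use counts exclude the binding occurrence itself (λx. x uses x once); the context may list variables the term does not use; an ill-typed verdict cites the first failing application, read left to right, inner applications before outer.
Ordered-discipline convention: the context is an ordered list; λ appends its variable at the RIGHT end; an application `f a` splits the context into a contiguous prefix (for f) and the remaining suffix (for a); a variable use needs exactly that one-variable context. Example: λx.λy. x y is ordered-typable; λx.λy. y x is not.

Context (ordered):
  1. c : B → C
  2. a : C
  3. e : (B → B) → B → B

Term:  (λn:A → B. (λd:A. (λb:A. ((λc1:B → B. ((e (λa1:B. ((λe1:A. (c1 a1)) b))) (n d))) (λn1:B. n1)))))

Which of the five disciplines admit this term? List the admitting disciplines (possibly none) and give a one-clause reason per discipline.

admitting disciplines: affine, unrestricted
usage: c=0, a=0, e=1, n (λ-bound)=1, d (λ-bound)=1, b (λ-bound)=1, c1 (λ-bound)=1, a1 (λ-bound)=1, e1 (λ-bound)=0, n1 (λ-bound)=1
order of uses: e, c1, a1, b, n, d, n1
typing: ✓ — (A → B) → A → A → B
ordered: ✗, c, a, e1 never used (weakening)
linear: ✗, c, a, e1 never used (weakening)
affine: ✓, at most one use each (c, a, e, n, d, b, c1, a1, e1, n1)
relevant: ✗, c, a, e1 never used (weakening)
unrestricted: ✓, simply typable at (A → B) → A → A → B; W, C, E all held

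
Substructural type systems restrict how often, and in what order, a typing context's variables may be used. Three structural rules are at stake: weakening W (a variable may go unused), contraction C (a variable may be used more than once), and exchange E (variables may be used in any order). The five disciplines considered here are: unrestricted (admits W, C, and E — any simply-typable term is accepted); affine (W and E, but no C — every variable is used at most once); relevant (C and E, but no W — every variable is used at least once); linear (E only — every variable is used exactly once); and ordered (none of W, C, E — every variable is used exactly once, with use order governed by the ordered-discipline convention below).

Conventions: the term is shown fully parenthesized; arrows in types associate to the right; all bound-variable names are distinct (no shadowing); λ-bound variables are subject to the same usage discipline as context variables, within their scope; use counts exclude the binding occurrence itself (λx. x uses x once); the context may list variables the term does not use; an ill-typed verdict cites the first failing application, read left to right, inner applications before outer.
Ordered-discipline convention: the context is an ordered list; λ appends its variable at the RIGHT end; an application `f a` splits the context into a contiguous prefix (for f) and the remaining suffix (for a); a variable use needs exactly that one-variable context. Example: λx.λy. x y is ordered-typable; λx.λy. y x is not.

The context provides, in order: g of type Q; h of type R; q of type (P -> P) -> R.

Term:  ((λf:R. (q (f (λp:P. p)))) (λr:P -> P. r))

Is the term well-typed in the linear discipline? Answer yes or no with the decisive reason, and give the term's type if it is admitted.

no — the type mismatch rejects it
counts: g: 0×; h: 0×; q: 1×; f [bound]: 1×; p [bound]: 1×; r [bound]: 1×
use order (left to right): q, f, p, r
typing: ill-typed: can't apply a value of type R
across the five disciplines: ordered ✗ | linear ✗ | affine ✗ | relevant ✗ | unrestricted ✗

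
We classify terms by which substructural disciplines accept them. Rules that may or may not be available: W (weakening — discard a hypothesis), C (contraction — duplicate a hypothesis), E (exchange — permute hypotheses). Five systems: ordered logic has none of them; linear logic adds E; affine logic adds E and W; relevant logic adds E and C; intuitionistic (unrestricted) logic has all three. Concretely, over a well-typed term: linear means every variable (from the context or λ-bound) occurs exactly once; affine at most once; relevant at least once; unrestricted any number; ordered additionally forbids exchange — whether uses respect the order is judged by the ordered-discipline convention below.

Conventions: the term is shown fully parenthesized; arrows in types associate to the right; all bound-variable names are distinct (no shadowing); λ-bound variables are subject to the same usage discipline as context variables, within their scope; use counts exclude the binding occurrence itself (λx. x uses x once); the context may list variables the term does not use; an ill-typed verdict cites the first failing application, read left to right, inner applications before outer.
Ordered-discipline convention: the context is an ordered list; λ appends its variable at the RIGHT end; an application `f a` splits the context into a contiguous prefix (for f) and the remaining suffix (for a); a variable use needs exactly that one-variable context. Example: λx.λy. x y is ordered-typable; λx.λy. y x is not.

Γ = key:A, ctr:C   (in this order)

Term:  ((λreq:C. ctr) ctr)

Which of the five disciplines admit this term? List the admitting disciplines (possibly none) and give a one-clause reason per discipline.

admitted by: unrestricted
use counts: key ×0, ctr ×2, req (λ-bound) ×0
order of uses: ctr, ctr
typing: well-typed at C
ordered ✗ (uses contraction: ctr ×2; key, req left unused)
linear ✗ (uses contraction: ctr ×2; key, req left unused)
affine ✗ (uses contraction: ctr ×2)
relevant ✗ (key, req left unused)
unrestricted ✓ (typability at C is all that's needed)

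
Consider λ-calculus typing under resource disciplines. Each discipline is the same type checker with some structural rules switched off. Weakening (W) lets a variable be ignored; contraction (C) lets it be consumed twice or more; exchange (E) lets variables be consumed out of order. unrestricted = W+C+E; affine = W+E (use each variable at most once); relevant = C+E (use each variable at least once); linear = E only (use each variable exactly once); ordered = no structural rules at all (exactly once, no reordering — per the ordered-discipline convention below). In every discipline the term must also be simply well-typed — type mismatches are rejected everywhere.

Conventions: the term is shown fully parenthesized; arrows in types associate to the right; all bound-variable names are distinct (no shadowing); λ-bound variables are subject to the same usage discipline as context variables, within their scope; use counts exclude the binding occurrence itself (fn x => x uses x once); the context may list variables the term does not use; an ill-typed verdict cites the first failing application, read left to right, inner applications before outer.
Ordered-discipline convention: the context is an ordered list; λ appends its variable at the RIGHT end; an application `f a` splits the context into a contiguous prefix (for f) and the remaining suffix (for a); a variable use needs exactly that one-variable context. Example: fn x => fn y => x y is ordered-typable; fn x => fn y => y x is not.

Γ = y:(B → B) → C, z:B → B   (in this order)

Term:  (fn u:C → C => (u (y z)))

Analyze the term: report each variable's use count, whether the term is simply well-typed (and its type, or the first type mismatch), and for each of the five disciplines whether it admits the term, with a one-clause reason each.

variable uses: y=1, z=1, u (λ-bound)=1
use order (left to right): u, y, z
typing: ✓ — (C → C) → C
ordered ✗ (use order u, y, z needs exchange)
linear ✓ (single use per variable (y, z, u))
affine ✓ (y, z, u: no repeats, contraction unneeded)
relevant ✓ (none of y, z, u goes unused)
unrestricted ✓ (simply typable at (C → C) → C; W, C, E all held)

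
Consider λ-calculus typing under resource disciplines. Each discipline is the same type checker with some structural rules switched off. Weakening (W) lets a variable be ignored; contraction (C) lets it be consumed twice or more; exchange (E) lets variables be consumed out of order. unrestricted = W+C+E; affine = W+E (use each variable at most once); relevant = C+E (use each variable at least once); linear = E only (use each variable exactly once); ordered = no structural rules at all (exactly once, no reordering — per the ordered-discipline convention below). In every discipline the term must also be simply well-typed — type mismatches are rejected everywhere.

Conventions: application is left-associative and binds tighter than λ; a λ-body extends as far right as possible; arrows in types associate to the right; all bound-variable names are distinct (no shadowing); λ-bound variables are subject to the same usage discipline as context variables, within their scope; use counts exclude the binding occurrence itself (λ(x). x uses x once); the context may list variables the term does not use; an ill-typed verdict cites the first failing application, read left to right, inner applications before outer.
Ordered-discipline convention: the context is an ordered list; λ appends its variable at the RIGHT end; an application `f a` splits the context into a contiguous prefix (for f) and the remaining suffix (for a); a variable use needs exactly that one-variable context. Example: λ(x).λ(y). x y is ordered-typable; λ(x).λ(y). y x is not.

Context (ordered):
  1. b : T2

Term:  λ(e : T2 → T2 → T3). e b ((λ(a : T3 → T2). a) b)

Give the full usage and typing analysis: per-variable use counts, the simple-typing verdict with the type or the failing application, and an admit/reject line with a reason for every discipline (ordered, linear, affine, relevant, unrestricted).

variable uses: b ×2; e (λ-bound) ×1; a (λ-bound) ×1
uses in reading order: e, b, a, b
typing: ill-typed: an argument T2 mismatches the expected T3 → T2
ordered: ✗ — the type mismatch rejects it
linear: ✗ — not simply typable
affine: ✗ — fails simple typing
relevant: ✗ — a type mismatch blocks all five
unrestricted: ✗ — the type mismatch rejects it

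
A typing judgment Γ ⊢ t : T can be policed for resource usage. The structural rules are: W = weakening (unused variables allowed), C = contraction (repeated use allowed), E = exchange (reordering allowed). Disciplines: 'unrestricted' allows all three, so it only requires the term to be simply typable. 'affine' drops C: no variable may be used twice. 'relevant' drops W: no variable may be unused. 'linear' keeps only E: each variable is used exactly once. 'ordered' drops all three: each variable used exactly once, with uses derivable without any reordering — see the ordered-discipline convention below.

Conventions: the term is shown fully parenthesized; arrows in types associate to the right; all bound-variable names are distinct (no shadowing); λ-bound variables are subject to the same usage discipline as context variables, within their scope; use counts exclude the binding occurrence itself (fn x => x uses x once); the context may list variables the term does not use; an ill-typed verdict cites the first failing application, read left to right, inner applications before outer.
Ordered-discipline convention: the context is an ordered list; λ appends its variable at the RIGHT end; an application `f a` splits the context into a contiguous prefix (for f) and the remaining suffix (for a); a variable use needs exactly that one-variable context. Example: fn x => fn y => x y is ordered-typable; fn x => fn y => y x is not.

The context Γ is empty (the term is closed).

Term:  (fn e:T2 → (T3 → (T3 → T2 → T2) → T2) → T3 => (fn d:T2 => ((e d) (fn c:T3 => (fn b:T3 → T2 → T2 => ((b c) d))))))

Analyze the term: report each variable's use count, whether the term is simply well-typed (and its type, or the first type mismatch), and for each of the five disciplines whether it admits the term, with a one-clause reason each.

counts: e (bound)=1; d (bound)=2; c (bound)=1; b (bound)=1
use order (left to right): e, d, b, c, d
typing: well-typed at (T2 → (T3 → (T3 → T2 → T2) → T2) → T3) → T2 → T3
ordered: ✗ — d ×2 used more than once (contraction)
linear: ✗ — d ×2 used more than once (contraction)
affine: ✗ — d ×2 used more than once (contraction)
relevant: ✓ — every one of e, d, c, b appears
unrestricted: ✓ — type-checks ((T2 → (T3 → (T3 → T2 → T2) → T2) → T3) → T2 → T3) and nothing is barred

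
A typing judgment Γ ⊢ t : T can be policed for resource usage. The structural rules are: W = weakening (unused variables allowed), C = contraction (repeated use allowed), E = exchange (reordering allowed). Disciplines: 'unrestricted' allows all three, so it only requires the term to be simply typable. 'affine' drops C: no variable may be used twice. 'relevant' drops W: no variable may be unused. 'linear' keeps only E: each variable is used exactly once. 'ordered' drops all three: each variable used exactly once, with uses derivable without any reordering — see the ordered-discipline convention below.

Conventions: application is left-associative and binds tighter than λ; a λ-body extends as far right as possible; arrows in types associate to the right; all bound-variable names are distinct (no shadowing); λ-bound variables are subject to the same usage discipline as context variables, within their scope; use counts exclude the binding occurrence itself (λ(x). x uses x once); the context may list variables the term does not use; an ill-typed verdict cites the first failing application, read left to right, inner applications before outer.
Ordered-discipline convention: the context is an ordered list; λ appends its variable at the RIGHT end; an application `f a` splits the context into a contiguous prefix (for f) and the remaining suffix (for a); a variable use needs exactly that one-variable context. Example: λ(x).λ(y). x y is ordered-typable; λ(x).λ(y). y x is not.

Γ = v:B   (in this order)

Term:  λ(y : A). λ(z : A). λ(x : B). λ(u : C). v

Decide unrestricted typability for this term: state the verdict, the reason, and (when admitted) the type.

yes — well-typed at A → A → B → C → B; no restrictions here; term : A → A → B → C → B
usage: v: 1; y (bound): 0; z (bound): 0; x (bound): 0; u (bound): 0
uses in reading order: v
typing: well-typed at A → A → B → C → B
per-discipline verdicts: ordered ✗, linear ✗, affine ✓, relevant ✗, unrestricted ✓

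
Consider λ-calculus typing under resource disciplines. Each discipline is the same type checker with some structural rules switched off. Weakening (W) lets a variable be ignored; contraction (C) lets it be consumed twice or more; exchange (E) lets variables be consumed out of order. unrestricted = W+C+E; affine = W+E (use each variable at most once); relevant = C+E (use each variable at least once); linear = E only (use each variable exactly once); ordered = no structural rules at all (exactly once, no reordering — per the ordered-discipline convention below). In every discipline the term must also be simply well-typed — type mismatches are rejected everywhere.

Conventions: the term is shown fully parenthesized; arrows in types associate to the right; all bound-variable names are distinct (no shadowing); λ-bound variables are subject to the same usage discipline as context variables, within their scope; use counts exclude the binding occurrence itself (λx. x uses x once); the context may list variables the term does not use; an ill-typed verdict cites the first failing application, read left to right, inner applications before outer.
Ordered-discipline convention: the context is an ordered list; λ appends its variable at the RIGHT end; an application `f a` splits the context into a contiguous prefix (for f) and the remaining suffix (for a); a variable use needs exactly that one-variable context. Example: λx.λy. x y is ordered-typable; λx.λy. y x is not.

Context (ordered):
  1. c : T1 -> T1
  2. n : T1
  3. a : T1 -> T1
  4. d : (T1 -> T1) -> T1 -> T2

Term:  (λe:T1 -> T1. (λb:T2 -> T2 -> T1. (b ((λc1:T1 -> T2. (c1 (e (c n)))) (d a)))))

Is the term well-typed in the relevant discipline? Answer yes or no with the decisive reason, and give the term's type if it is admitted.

yes — c, n, a, d, e, b, c1: all used, weakening unneeded; term : (T1 -> T1) -> (T2 -> T2 -> T1) -> T2 -> T1
variable uses: c: 1×, n: 1×, a: 1×, d: 1×, e [bound]: 1×, b [bound]: 1×, c1 [bound]: 1×
uses in reading order: b, c1, e, c, n, d, a
typing: ✓ — (T1 -> T1) -> (T2 -> T2 -> T1) -> T2 -> T1
per-discipline verdicts: ordered ✗ | linear ✓ | affine ✓ | relevant ✓ | unrestricted ✓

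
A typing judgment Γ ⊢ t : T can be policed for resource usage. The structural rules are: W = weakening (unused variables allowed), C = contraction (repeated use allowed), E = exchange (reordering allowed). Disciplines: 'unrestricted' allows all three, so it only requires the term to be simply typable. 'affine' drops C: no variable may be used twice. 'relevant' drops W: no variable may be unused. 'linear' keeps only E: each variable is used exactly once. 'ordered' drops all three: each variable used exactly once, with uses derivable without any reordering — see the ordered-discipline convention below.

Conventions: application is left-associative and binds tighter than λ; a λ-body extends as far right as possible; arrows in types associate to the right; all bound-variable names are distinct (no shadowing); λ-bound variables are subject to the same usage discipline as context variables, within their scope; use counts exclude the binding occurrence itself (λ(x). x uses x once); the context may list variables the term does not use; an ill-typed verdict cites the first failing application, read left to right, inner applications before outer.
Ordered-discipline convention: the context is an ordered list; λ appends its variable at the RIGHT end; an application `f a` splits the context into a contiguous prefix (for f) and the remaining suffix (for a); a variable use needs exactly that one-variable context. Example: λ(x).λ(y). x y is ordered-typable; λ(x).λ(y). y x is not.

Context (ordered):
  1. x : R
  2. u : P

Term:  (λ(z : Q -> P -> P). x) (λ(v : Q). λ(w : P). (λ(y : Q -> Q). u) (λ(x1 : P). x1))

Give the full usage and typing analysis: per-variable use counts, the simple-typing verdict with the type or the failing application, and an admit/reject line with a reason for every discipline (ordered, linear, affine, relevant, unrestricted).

variable uses: x ×1; u ×1; z [bound] ×0; v [bound] ×0; w [bound] ×0; y [bound] ×0; x1 [bound] ×1
left-to-right use order: x, u, x1
typing: ill-typed: argument of type P -> P where Q -> Q is required
ordered: ✗, a type mismatch blocks all five
linear: ✗, the type mismatch rejects it
affine: ✗, not simply typable
relevant: ✗, fails simple typing
unrestricted: ✗, a type mismatch blocks all five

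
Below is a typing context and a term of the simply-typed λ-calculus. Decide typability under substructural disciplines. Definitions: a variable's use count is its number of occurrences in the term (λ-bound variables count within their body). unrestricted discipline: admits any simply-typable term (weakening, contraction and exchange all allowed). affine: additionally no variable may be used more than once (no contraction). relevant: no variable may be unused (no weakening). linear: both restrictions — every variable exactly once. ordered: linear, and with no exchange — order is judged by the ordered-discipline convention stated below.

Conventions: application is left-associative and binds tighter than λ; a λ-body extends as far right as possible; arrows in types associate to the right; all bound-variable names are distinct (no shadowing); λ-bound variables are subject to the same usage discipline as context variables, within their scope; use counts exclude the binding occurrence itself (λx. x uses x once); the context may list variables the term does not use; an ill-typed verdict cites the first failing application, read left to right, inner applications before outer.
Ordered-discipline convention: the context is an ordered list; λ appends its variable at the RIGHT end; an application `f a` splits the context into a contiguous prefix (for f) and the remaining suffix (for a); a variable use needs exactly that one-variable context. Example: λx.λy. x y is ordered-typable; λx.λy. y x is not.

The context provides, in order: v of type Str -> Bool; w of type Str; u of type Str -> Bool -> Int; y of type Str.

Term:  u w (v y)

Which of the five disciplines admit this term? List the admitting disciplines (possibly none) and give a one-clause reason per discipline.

admitting disciplines: linear, affine, relevant, unrestricted
usage: v: 1×; w: 1×; u: 1×; y: 1×
use order (left to right): u, w, v, y
typing: well-typed — term : Int
ordered: ✗ — use order u, w, v, y needs exchange
linear: ✓ — v, w, u, y: one use apiece
affine: ✓ — no duplicate uses among v, w, u, y
relevant: ✓ — at least one use each (v, w, u, y)
unrestricted: ✓ — type-checks (Int) and nothing is barred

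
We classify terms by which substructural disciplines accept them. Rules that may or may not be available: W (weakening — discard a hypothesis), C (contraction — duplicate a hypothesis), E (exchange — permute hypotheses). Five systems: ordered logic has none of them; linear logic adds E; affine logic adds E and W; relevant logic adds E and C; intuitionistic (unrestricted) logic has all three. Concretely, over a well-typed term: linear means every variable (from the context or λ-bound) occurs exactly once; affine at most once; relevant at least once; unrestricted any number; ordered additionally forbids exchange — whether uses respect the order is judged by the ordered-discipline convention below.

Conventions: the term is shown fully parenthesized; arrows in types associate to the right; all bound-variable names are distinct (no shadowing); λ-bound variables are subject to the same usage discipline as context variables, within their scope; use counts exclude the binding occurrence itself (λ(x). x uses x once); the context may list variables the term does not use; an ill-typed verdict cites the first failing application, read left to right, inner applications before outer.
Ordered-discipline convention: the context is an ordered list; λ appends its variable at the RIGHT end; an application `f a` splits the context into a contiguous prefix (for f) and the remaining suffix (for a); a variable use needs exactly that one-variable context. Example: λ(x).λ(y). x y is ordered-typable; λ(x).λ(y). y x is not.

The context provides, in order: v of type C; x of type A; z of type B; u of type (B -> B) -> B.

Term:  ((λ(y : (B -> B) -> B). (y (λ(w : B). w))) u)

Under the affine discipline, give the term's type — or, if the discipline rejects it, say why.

term : B
variable uses: v ×0, x ×0, z ×0, u ×1, y [bound] ×1, w [bound] ×1
use order (left to right): y, w, u
typing: well-typed — term : B
across the five disciplines: ordered ✗ | linear ✗ | affine ✓ | relevant ✗ | unrestricted ✓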